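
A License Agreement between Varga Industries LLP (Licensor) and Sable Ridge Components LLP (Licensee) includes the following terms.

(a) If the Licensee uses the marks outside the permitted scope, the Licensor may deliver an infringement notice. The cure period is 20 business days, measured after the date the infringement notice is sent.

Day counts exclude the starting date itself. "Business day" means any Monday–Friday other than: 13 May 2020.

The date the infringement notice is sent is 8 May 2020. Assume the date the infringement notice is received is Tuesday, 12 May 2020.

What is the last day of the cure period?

The last day of the cure period: counting 20 business days from Friday, 8 May 2020 (May 11, May 12, May 14, May 15, …, Jun 4, Jun 5, Jun 8, skipping weekends and the listed holiday on May 13) reaches Monday, 8 June 2020.

8 June 2020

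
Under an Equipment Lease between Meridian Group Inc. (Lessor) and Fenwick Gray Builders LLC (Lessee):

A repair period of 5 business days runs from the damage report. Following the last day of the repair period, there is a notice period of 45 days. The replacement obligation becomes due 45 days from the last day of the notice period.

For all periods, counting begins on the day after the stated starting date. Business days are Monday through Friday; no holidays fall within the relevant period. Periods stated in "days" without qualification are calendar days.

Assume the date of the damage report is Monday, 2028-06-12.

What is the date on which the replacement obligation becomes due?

The last day of the repair period: counting 5 business days from Monday, 2028-06-12 (Jun 13, Jun 14, Jun 15, Jun 16, Jun 19, skipping weekends) reaches Monday, 2028-06-19.
The last day of the notice period: 2028-06-19 + 45 days = 2028-08-03.
The date on which the replacement obligation becomes due: 45 calendar days after 2028-08-03 is 2028-09-17.

2028-09-17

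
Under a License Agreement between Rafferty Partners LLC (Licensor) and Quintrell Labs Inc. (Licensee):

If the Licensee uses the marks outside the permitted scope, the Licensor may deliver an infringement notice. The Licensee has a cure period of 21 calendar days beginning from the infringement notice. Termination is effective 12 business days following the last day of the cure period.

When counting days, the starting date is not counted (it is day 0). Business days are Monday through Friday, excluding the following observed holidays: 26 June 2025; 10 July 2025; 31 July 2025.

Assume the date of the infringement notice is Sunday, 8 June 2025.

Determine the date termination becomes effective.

The last day of the cure period: 8 June 2025 + 21 days = 29 June 2025.
The date termination becomes effective: 12 business days after Sunday, 29 June 2025, skipping weekends and the listed holiday on Jul 10 — Jun 30, Jul 1, Jul 2, Jul 3, …, Jul 14, Jul 15, Jul 16 — lands on Wednesday, 16 July 2025.

16 July 2025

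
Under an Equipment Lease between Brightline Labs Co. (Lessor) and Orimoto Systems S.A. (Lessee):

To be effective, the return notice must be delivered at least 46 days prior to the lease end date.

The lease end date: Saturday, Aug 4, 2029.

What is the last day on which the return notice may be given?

Counting back 46 calendar days from Aug 4, 2029 gives Jun 19, 2029.

Jun 19, 2029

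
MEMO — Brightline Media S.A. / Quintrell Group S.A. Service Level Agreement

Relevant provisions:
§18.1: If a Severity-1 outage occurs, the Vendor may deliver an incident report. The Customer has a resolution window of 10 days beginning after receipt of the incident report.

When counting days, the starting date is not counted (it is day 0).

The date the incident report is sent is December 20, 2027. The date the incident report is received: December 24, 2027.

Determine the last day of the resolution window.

Adding 10 calendar days to December 24, 2027 gives January 3, 2028, which is the last day of the resolution window.

January 3, 2028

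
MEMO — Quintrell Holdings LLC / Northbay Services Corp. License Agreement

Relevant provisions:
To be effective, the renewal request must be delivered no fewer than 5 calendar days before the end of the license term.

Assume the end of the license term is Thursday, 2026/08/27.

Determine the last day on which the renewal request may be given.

Counting back 5 calendar days from 2026/08/27 gives 2026/08/22.

2026/08/22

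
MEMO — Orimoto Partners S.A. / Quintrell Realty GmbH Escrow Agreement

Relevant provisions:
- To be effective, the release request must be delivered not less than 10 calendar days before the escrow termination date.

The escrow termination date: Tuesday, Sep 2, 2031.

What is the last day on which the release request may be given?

Counting back 10 calendar days from Sep 2, 2031 gives Aug 23, 2031.

Aug 23, 2031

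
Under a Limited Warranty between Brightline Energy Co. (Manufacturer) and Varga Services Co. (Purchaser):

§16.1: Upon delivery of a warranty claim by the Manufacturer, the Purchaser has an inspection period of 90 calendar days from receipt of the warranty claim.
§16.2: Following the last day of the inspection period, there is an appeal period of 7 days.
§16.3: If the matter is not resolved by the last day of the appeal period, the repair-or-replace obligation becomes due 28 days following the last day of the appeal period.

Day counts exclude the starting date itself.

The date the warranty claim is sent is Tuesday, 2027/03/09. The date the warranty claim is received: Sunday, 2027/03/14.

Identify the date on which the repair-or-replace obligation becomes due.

The last day of the inspection period: 2027/03/14 + 90 days = 2027/06/12.
The last day of the appeal period: 2027/06/12 + 7 days = 2027/06/19.
Adding 28 calendar days to 2027/06/19 gives 2027/07/17, which is the date on which the repair-or-replace obligation becomes due.

2027/07/17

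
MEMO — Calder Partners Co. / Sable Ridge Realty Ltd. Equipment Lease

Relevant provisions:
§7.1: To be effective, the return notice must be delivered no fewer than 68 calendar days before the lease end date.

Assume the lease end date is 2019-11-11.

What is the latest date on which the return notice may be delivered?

2019-09-04

2019-11-11 minus 68 days is 2019-09-04.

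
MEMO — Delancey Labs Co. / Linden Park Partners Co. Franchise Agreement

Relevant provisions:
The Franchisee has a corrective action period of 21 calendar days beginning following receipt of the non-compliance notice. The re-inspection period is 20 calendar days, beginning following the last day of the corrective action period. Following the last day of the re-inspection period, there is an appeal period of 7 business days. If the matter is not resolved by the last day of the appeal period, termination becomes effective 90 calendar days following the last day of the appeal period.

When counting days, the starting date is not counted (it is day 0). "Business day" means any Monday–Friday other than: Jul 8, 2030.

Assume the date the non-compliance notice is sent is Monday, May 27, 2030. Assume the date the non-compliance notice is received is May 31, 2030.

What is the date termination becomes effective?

Oct 20, 2030

The last day of the corrective action period: May 31, 2030 + 21 days = Jun 21, 2030.
The last day of the re-inspection period: 20 calendar days after Jun 21, 2030 is Jul 11, 2030.
From Thursday, Jul 11, 2030, 7 business days (Jul 12, Jul 15, Jul 16, Jul 17, Jul 18, Jul 19, Jul 22, skipping weekends) brings us to Monday, Jul 22, 2030, which is the last day of the appeal period.
The date termination becomes effective: Jul 22, 2030 + 90 days = Oct 20, 2030.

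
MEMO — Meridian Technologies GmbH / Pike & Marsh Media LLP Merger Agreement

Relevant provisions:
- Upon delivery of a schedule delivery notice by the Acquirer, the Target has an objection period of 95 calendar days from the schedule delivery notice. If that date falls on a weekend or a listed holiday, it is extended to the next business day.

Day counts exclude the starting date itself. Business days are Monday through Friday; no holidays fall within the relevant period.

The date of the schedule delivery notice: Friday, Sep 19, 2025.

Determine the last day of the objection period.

The last day of the objection period: 95 calendar days after Sep 19, 2025 is Dec 23, 2025. Dec 23, 2025 is a Tuesday, so no roll-forward applies.

Dec 23, 2025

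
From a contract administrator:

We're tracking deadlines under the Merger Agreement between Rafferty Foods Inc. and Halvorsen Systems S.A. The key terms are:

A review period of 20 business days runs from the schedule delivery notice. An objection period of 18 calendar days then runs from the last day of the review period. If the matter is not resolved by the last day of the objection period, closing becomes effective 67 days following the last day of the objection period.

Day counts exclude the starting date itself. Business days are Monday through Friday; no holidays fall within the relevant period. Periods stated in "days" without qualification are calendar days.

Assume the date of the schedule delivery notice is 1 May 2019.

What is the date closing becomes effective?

The last day of the review period: counting 20 business days from Wednesday, 1 May 2019 (May 2, May 3, May 6, May 7, …, May 27, May 28, May 29, skipping weekends) reaches Wednesday, 29 May 2019.
The last day of the objection period: 29 May 2019 + 18 days = 16 June 2019.
Adding 67 calendar days to 16 June 2019 gives 22 August 2019, which is the date closing becomes effective.

22 August 2019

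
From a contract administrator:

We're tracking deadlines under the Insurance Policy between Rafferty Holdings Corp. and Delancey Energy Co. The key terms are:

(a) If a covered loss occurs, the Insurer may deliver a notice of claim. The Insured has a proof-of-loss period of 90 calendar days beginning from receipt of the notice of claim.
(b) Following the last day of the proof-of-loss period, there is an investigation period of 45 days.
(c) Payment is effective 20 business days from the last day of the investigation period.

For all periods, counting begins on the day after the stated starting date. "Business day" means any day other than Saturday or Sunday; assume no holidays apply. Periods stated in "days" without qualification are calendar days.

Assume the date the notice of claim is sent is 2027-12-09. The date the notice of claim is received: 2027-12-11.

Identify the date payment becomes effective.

The last day of the proof-of-loss period: 90 calendar days after 2027-12-11 is 2028-03-10.
The last day of the investigation period: 45 calendar days after 2028-03-10 is 2028-04-24.
The date payment becomes effective: counting 20 business days from Monday, 2028-04-24 (Apr 25, Apr 26, Apr 27, Apr 28, …, May 18, May 19, May 22, skipping weekends) reaches Monday, 2028-05-22.

2028-05-22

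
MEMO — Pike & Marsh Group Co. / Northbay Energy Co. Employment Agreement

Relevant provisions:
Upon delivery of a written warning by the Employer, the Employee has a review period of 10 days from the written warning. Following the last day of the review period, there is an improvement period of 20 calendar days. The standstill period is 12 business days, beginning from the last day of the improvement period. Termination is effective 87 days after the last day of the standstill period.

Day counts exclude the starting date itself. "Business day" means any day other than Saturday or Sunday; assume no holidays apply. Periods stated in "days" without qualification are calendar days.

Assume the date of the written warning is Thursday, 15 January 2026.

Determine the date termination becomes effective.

29 May 2026

The last day of the review period: 10 calendar days after 15 January 2026 is 25 January 2026.
Adding 20 calendar days to 25 January 2026 gives 14 February 2026, which is the last day of the improvement period.
The last day of the standstill period: 12 business days after Saturday, 14 February 2026, skipping weekends — Feb 16, Feb 17, Feb 18, Feb 19, …, Feb 27, Mar 2, Mar 3 — lands on Tuesday, 3 March 2026.
Adding 87 calendar days to 3 March 2026 gives 29 May 2026, which is the date termination becomes effective.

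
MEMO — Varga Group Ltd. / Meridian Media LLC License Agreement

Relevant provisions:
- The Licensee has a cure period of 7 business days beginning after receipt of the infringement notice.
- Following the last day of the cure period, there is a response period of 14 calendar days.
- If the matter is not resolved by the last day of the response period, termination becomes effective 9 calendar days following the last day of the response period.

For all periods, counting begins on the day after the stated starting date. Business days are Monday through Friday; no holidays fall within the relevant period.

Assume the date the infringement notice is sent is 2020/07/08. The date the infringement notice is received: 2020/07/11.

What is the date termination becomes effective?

From Saturday, 2020/07/11, 7 business days (Jul 13, Jul 14, Jul 15, Jul 16, Jul 17, Jul 20, Jul 21, skipping weekends) brings us to Tuesday, 2020/07/21, which is the last day of the cure period.
The last day of the response period: 14 calendar days after 2020/07/21 is 2020/08/04.
The date termination becomes effective: 2020/08/04 + 9 days = 2020/08/13.

2020/08/13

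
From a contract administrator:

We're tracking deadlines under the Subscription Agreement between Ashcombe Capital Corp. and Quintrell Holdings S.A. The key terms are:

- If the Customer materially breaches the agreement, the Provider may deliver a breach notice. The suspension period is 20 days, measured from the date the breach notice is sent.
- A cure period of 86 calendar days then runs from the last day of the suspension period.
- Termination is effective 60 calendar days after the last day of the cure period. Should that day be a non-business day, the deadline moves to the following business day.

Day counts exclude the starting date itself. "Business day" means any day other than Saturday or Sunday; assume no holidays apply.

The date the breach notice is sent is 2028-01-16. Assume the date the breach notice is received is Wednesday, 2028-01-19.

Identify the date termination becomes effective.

The last day of the suspension period: 20 calendar days after 2028-01-16 is 2028-02-05.
The last day of the cure period: 2028-02-05 + 86 days = 2028-05-01.
The date termination becomes effective: 2028-05-01 + 60 days = 2028-06-30. 2028-06-30 is a Friday, so no roll-forward applies.

2028-06-30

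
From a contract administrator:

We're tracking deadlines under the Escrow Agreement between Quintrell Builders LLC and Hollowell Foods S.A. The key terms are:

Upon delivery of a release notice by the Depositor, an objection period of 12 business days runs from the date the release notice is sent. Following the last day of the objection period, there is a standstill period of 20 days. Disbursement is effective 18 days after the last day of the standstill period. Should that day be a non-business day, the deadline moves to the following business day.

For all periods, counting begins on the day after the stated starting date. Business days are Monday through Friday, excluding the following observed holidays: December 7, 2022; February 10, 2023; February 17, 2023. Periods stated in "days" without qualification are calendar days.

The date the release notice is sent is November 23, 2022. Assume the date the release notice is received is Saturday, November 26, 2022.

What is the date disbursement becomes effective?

January 19, 2023

The last day of the objection period: counting 12 business days from Wednesday, November 23, 2022 (Nov 24, Nov 25, Nov 28, Nov 29, …, Dec 8, Dec 9, Dec 12, skipping weekends and the listed holiday on Dec 7) reaches Monday, December 12, 2022.
The last day of the standstill period: 20 calendar days after December 12, 2022 is January 1, 2023.
The date disbursement becomes effective: 18 calendar days after January 1, 2023 is January 19, 2023. January 19, 2023 is a Thursday and is not a listed holiday, so no roll-forward applies.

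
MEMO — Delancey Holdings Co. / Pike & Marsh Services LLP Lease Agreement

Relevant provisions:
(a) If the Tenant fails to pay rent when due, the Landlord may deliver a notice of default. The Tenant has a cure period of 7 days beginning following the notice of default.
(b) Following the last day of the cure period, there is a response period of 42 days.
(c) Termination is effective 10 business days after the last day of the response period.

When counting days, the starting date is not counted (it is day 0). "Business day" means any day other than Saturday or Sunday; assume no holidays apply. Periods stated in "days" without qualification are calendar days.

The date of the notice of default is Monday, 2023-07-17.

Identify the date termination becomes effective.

The last day of the cure period: 2023-07-17 + 7 days = 2023-07-24.
The last day of the response period: 42 calendar days after 2023-07-24 is 2023-09-04.
The date termination becomes effective: counting 10 business days from Monday, 2023-09-04 (Sep 5, Sep 6, Sep 7, Sep 8, Sep 11, Sep 12, Sep 13, Sep 14, Sep 15, Sep 18, skipping weekends) reaches Monday, 2023-09-18.

2023-09-18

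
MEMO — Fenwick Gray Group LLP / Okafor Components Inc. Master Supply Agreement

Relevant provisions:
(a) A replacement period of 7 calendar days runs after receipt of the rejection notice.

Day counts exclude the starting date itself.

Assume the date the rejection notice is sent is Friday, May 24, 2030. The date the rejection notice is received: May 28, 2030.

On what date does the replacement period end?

The last day of the replacement period: 7 calendar days after May 28, 2030 is June 4, 2030.

June 4, 2030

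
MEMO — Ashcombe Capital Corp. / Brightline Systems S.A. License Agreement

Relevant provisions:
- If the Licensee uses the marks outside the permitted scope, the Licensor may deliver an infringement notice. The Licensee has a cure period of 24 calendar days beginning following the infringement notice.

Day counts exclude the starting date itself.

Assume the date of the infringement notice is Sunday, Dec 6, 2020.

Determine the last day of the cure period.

The last day of the cure period: 24 calendar days after Dec 6, 2020 is Dec 30, 2020.

Dec 30, 2020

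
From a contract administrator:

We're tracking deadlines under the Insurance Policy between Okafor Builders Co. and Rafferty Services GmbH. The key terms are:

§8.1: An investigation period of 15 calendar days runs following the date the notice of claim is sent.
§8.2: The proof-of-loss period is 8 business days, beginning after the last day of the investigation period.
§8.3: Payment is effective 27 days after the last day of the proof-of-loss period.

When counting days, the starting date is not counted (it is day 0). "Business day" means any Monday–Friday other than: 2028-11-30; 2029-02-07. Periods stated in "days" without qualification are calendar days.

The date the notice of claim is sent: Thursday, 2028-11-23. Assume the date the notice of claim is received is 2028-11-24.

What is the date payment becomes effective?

Adding 15 calendar days to 2028-11-23 gives 2028-12-08, which is the last day of the investigation period.
The last day of the proof-of-loss period: counting 8 business days from Friday, 2028-12-08 (Dec 11, Dec 12, Dec 13, Dec 14, Dec 15, Dec 18, Dec 19, Dec 20, skipping weekends) reaches Wednesday, 2028-12-20.
Adding 27 calendar days to 2028-12-20 gives 2029-01-16, which is the date payment becomes effective.

2029-01-16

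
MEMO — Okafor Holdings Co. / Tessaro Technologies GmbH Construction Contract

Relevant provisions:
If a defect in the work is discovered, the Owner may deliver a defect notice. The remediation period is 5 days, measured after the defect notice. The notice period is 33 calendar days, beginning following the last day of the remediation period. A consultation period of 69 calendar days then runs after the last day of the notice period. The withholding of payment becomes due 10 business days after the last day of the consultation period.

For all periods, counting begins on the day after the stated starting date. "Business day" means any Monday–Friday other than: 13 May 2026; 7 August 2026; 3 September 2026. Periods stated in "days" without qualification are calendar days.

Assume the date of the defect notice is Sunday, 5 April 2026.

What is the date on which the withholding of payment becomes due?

4 August 2026

The last day of the remediation period: 5 calendar days after 5 April 2026 is 10 April 2026.
The last day of the notice period: 10 April 2026 + 33 days = 13 May 2026.
The last day of the consultation period: 13 May 2026 + 69 days = 21 July 2026.
From Tuesday, 21 July 2026, 10 business days (Jul 22, Jul 23, Jul 24, Jul 27, Jul 28, Jul 29, Jul 30, Jul 31, Aug 3, Aug 4, skipping weekends) brings us to Tuesday, 4 August 2026, which is the date on which the withholding of payment becomes due.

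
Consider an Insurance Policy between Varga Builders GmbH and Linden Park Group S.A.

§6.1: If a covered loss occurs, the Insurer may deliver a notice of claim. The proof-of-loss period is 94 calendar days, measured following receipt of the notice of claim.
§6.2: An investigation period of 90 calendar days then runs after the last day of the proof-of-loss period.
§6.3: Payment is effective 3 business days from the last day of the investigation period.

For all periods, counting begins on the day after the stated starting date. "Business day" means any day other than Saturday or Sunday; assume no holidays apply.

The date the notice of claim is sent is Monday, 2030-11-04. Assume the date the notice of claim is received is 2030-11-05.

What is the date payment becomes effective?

2031-05-13

Adding 94 calendar days to 2030-11-05 gives 2031-02-07, which is the last day of the proof-of-loss period.
Adding 90 calendar days to 2031-02-07 gives 2031-05-08, which is the last day of the investigation period.
From Thursday, 2031-05-08, 3 business days (May 9, May 12, May 13, skipping weekends) brings us to Tuesday, 2031-05-13, which is the date payment becomes effective.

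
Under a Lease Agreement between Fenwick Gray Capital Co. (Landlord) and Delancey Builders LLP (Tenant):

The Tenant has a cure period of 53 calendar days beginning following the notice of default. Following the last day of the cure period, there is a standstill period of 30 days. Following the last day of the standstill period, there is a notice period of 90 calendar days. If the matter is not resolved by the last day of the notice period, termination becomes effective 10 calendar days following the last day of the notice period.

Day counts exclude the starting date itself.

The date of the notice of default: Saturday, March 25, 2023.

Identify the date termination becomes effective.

Adding 53 calendar days to March 25, 2023 gives May 17, 2023, which is the last day of the cure period.
The last day of the standstill period: May 17, 2023 + 30 days = June 16, 2023.
The last day of the notice period: June 16, 2023 + 90 days = September 14, 2023.
Adding 10 calendar days to September 14, 2023 gives September 24, 2023, which is the date termination becomes effective.

September 24, 2023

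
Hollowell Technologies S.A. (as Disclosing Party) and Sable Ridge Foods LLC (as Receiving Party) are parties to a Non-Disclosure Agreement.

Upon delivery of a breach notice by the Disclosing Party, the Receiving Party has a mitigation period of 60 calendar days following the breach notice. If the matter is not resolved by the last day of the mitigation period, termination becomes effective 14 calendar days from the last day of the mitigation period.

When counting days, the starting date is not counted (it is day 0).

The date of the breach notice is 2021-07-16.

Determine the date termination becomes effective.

2021-09-28

The last day of the mitigation period: 60 calendar days after 2021-07-16 is 2021-09-14.
The date termination becomes effective: 2021-09-14 + 14 days = 2021-09-28.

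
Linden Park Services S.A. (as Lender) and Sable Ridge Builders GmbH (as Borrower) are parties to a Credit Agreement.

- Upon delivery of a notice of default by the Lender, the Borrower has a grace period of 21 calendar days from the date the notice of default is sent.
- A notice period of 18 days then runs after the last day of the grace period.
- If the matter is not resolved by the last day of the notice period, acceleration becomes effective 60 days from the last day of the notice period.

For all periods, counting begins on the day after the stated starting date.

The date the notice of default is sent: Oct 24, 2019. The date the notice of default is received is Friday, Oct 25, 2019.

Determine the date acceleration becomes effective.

Adding 21 calendar days to Oct 24, 2019 gives Nov 14, 2019, which is the last day of the grace period.
Adding 18 calendar days to Nov 14, 2019 gives Dec 2, 2019, which is the last day of the notice period.
The date acceleration becomes effective: 60 calendar days after Dec 2, 2019 is Jan 31, 2020.

Jan 31, 2020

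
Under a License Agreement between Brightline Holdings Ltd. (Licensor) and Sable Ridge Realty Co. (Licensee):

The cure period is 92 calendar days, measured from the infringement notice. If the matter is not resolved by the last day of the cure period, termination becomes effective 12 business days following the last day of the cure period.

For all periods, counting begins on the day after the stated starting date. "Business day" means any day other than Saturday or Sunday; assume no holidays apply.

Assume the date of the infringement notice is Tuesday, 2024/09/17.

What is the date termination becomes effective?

2025/01/03

The last day of the cure period: 2024/09/17 + 92 days = 2024/12/18.
From Wednesday, 2024/12/18, 12 business days (Dec 19, Dec 20, Dec 23, Dec 24, …, Jan 1, Jan 2, Jan 3, skipping weekends) brings us to Friday, 2025/01/03, which is the date termination becomes effective.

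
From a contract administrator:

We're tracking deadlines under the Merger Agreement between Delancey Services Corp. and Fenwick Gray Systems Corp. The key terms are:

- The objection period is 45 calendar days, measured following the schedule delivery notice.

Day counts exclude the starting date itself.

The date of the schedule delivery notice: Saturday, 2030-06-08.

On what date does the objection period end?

Adding 45 calendar days to 2030-06-08 gives 2030-07-23, which is the last day of the objection period.

2030-07-23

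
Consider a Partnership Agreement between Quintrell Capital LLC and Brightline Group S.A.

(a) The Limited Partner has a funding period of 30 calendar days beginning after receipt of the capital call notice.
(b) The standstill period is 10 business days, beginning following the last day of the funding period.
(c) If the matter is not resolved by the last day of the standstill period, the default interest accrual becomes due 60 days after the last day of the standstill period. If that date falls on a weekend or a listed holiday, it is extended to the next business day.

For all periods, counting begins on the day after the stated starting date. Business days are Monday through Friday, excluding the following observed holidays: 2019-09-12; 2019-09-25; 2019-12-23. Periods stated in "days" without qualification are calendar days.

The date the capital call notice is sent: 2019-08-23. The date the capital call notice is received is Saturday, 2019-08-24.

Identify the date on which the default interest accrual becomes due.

2019-12-09

Adding 30 calendar days to 2019-08-24 gives 2019-09-23, which is the last day of the funding period.
The last day of the standstill period: counting 10 business days from Monday, 2019-09-23 (Sep 24, Sep 26, Sep 27, Sep 30, Oct 1, Oct 2, Oct 3, Oct 4, Oct 7, Oct 8, skipping weekends and the listed holiday on Sep 25) reaches Tuesday, 2019-10-08.
The date on which the default interest accrual becomes due: 60 calendar days after 2019-10-08 is 2019-12-07. That falls on a Saturday, so it rolls to the next business day, Monday, 2019-12-09.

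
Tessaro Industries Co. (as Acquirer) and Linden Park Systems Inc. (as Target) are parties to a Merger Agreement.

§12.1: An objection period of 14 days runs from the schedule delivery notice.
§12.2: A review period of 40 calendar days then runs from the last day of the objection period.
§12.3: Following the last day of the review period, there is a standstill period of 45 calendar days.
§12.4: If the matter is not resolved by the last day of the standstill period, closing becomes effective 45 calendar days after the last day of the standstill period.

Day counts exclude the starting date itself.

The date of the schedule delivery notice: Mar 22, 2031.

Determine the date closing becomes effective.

The last day of the objection period: Mar 22, 2031 + 14 days = Apr 5, 2031.
The last day of the review period: Apr 5, 2031 + 40 days = May 15, 2031.
Adding 45 calendar days to May 15, 2031 gives Jun 29, 2031, which is the last day of the standstill period.
The date closing becomes effective: Jun 29, 2031 + 45 days = Aug 13, 2031.

Aug 13, 2031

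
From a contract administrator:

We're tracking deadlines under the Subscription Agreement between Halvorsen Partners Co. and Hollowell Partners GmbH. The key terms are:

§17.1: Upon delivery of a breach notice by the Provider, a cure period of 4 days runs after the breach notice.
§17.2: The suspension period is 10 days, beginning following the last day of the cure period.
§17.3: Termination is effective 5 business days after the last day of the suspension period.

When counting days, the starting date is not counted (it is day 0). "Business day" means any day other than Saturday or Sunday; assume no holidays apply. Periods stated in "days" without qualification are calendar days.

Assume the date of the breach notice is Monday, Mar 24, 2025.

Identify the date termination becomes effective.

The last day of the cure period: Mar 24, 2025 + 4 days = Mar 28, 2025.
The last day of the suspension period: 10 calendar days after Mar 28, 2025 is Apr 7, 2025.
The date termination becomes effective: 5 business days after Monday, Apr 7, 2025, skipping weekends — Apr 8, Apr 9, Apr 10, Apr 11, Apr 14 — lands on Monday, Apr 14, 2025.

Apr 14, 2025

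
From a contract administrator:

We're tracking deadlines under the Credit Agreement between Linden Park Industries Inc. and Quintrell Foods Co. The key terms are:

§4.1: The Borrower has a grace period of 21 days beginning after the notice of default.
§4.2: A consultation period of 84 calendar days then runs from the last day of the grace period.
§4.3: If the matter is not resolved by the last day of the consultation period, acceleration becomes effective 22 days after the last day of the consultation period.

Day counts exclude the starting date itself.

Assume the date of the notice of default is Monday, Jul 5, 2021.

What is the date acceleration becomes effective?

Nov 9, 2021

The last day of the grace period: 21 calendar days after Jul 5, 2021 is Jul 26, 2021.
The last day of the consultation period: 84 calendar days after Jul 26, 2021 is Oct 18, 2021.
The date acceleration becomes effective: Oct 18, 2021 + 22 days = Nov 9, 2021.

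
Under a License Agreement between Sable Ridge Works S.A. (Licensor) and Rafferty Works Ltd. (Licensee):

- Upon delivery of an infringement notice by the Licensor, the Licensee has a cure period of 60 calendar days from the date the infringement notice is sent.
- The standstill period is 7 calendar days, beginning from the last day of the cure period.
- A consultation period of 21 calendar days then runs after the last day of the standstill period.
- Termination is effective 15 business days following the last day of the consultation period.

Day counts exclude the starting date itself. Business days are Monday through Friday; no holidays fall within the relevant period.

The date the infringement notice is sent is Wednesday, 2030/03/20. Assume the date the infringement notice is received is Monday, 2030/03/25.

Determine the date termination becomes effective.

2030/07/05

The last day of the cure period: 2030/03/20 + 60 days = 2030/05/19.
The last day of the standstill period: 7 calendar days after 2030/05/19 is 2030/05/26.
The last day of the consultation period: 21 calendar days after 2030/05/26 is 2030/06/16.
The date termination becomes effective: counting 15 business days from Sunday, 2030/06/16 (Jun 17, Jun 18, Jun 19, Jun 20, …, Jul 3, Jul 4, Jul 5, skipping weekends) reaches Friday, 2030/07/05.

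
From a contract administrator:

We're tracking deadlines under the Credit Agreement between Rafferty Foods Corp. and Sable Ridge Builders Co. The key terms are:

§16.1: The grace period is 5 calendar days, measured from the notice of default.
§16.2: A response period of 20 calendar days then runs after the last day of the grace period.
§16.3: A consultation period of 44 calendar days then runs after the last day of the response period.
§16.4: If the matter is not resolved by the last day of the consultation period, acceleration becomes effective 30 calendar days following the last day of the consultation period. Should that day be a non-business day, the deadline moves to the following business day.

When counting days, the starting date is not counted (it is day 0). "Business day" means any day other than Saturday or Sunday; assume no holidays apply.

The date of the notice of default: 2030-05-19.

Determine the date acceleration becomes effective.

2030-08-26

The last day of the grace period: 5 calendar days after 2030-05-19 is 2030-05-24.
The last day of the response period: 2030-05-24 + 20 days = 2030-06-13.
The last day of the consultation period: 44 calendar days after 2030-06-13 is 2030-07-27.
The date acceleration becomes effective: 30 calendar days after 2030-07-27 is 2030-08-26. 2030-08-26 is a Monday, so no roll-forward applies.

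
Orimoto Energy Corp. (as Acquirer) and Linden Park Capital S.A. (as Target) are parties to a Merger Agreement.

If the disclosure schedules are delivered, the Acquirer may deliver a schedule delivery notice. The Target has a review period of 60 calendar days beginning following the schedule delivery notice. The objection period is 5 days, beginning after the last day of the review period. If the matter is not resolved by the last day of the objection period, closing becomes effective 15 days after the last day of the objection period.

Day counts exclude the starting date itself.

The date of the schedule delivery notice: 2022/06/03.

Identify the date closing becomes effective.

The last day of the review period: 60 calendar days after 2022/06/03 is 2022/08/02.
Adding 5 calendar days to 2022/08/02 gives 2022/08/07, which is the last day of the objection period.
Adding 15 calendar days to 2022/08/07 gives 2022/08/22, which is the date closing becomes effective.

2022/08/22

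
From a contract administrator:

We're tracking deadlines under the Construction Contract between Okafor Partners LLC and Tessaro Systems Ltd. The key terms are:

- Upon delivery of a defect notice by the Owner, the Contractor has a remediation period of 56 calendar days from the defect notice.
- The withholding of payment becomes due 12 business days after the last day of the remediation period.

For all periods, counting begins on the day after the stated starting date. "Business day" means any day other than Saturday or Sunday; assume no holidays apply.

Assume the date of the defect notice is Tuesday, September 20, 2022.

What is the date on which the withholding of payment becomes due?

December 1, 2022

Adding 56 calendar days to September 20, 2022 gives November 15, 2022, which is the last day of the remediation period.
The date on which the withholding of payment becomes due: counting 12 business days from Tuesday, November 15, 2022 (Nov 16, Nov 17, Nov 18, Nov 21, …, Nov 29, Nov 30, Dec 1, skipping weekends) reaches Thursday, December 1, 2022.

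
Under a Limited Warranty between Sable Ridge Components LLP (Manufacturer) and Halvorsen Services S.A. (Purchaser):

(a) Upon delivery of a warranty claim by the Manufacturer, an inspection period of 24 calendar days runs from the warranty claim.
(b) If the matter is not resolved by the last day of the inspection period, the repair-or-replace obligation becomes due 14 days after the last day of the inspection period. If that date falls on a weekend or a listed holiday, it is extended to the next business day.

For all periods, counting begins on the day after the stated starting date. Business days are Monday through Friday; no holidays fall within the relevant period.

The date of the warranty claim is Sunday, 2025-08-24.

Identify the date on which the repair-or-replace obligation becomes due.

2025-10-01

The last day of the inspection period: 2025-08-24 + 24 days = 2025-09-17.
Adding 14 calendar days to 2025-09-17 gives 2025-10-01, which is the date on which the repair-or-replace obligation becomes due. 2025-10-01 is a Wednesday, so no roll-forward applies.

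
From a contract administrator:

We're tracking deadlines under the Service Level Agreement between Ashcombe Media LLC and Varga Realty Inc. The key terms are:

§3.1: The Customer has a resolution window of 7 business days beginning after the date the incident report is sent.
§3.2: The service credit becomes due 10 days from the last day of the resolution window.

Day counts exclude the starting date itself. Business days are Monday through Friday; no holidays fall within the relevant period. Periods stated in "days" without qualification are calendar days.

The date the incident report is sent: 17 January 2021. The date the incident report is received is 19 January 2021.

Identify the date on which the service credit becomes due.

The last day of the resolution window: counting 7 business days from Sunday, 17 January 2021 (Jan 18, Jan 19, Jan 20, Jan 21, Jan 22, Jan 25, Jan 26, skipping weekends) reaches Tuesday, 26 January 2021.
Adding 10 calendar days to 26 January 2021 gives 5 February 2021, which is the date on which the service credit becomes due.

5 February 2021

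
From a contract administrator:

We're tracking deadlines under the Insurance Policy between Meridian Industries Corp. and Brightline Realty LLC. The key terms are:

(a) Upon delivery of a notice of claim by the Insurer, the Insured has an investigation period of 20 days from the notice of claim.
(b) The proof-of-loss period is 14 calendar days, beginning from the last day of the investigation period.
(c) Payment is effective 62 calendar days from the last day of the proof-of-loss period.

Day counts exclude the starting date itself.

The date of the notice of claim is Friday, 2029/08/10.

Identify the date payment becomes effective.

Adding 20 calendar days to 2029/08/10 gives 2029/08/30, which is the last day of the investigation period.
The last day of the proof-of-loss period: 14 calendar days after 2029/08/30 is 2029/09/13.
Adding 62 calendar days to 2029/09/13 gives 2029/11/14, which is the date payment becomes effective.

2029/11/14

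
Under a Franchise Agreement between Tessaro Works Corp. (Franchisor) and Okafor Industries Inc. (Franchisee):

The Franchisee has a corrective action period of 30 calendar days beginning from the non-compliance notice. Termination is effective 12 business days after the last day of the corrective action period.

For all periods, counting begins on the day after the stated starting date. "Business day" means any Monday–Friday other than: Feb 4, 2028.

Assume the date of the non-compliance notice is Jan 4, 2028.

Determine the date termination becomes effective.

Feb 22, 2028

The last day of the corrective action period: Jan 4, 2028 + 30 days = Feb 3, 2028.
The date termination becomes effective: counting 12 business days from Thursday, Feb 3, 2028 (Feb 7, Feb 8, Feb 9, Feb 10, …, Feb 18, Feb 21, Feb 22, skipping weekends and the listed holiday on Feb 4) reaches Tuesday, Feb 22, 2028.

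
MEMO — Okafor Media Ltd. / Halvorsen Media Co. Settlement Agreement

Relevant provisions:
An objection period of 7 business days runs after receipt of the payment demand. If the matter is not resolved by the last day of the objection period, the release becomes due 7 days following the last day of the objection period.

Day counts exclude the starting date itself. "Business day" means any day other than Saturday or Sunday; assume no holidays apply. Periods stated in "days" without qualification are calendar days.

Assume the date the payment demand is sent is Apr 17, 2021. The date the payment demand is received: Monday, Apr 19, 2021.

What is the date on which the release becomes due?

May 5, 2021

From Monday, Apr 19, 2021, 7 business days (Apr 20, Apr 21, Apr 22, Apr 23, Apr 26, Apr 27, Apr 28, skipping weekends) brings us to Wednesday, Apr 28, 2021, which is the last day of the objection period.
Adding 7 calendar days to Apr 28, 2021 gives May 5, 2021, which is the date on which the release becomes due.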